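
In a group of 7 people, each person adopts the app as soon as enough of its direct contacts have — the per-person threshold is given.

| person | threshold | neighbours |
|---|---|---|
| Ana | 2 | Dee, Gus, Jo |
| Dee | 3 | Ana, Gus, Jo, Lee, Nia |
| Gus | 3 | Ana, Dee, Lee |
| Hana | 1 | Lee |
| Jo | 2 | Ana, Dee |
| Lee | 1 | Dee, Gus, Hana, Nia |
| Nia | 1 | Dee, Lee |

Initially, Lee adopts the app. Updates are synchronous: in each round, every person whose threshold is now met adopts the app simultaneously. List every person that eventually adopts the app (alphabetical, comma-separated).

Round 1 — Lee adopts the app (initial).
Round 2 — checking thresholds:
  Dee: 1 of 5 neighbours < 3, not yet.
  Gus: 1 of 3 neighbours < 3, not yet.
  Hana: 1 of 1 neighbours ≥ 1, adopts the app.
  Nia: 1 of 2 neighbours ≥ 1, adopts the app.
Round 3 — no new adoptions; cascade stops.

Hana, Lee, Nia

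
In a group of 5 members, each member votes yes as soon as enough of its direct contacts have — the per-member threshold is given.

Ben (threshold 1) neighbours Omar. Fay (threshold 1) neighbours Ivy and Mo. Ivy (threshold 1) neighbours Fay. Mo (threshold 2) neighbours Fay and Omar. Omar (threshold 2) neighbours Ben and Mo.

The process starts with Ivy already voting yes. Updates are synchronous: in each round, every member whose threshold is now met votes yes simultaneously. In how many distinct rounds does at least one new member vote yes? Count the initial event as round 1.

2

Round 1 — Ivy votes yes (initial).
Round 2 — checking thresholds:
  Fay: 1 of 2 neighbours ≥ 1, votes yes.
Round 3 — no new yes votes; cascade stops.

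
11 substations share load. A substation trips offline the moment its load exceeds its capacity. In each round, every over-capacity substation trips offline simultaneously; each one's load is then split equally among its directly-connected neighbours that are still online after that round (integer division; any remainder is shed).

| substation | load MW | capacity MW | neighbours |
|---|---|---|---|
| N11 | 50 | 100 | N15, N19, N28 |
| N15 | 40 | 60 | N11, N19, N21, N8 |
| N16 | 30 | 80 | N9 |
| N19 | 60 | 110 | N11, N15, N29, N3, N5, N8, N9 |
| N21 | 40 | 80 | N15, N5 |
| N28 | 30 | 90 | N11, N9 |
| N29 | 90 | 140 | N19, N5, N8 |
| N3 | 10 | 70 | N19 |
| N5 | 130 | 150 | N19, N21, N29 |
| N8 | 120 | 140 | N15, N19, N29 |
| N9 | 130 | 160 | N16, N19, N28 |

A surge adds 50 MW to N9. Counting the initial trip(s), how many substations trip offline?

Round 1 — N9 at 180 > 160. N9 trips offline.
  N9 sheds 180 MW to N16, N19, N28: 60 each.
    N16: 30+60 = 90 > 80
    N19: 60+60 = 120 > 110
    N28: 30+60 = 90 ≤ 90
Round 2 — N16, N19 trip offline.
  N16 sheds 90 MW: no online neighbours, lost.
  N19 sheds 120 MW to N11, N15, N29, N3, N5, N8: 20 each.
    N11: 50+20 = 70 ≤ 100
    N15: 40+20 = 60 ≤ 60
    N29: 90+20 = 110 ≤ 140
    N3: 10+20 = 30 ≤ 70
    N5: 130+20 = 150 ≤ 150
    N8: 120+20 = 140 ≤ 140
No further trips.

3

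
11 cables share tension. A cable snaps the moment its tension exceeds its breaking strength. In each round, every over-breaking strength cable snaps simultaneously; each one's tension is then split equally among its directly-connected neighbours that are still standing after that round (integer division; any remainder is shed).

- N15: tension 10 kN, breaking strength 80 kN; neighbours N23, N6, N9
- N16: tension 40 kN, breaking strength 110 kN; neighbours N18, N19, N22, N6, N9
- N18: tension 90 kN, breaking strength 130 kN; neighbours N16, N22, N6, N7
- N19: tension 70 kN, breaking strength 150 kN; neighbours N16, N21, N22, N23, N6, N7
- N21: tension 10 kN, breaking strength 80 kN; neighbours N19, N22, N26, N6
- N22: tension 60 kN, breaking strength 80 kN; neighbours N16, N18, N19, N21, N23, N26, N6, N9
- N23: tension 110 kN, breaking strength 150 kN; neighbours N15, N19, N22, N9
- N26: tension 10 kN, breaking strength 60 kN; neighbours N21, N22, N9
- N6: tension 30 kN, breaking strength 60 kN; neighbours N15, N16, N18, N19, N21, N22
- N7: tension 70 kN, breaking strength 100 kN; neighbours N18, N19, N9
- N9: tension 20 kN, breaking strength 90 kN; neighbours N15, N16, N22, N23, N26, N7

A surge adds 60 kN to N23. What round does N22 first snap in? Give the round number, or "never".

2

Round 1 — N23 at 170 > 150. N23 snaps.
  N23 sheds 170 kN to N15, N19, N22, N9: 42 each (2 lost).
    N15: 10+42 = 52 ≤ 80
    N19: 70+42 = 112 ≤ 150
    N22: 60+42 = 102 > 80
    N9: 20+42 = 62 ≤ 90
Round 2 — N22 snaps.
  N22 sheds 102 kN to N16, N18, N19, N21, N26, N6, N9: 14 each (4 lost).
    N16: 40+14 = 54 ≤ 110
    N18: 90+14 = 104 ≤ 130
    N19: 112+14 = 126 ≤ 150
    N21: 10+14 = 24 ≤ 80
    N26: 10+14 = 24 ≤ 60
    N6: 30+14 = 44 ≤ 60
    N9: 62+14 = 76 ≤ 90
No further breaks.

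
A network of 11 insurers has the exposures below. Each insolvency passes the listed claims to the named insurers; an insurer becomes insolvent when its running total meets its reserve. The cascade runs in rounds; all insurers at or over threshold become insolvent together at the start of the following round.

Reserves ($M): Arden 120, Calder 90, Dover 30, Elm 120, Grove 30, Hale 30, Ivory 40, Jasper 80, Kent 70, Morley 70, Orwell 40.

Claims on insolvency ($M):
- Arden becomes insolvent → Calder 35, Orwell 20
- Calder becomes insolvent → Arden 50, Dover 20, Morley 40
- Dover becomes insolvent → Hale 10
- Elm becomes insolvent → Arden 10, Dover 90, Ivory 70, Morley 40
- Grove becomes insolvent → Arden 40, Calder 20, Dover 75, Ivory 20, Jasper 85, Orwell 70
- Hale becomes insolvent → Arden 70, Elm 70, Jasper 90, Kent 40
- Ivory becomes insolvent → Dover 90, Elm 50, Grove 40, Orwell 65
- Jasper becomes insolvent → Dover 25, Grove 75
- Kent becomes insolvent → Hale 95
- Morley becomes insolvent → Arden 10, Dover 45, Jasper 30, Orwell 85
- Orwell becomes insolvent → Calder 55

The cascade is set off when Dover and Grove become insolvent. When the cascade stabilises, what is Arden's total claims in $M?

40

Round 1 — Dover, Grove become insolvent (initial).
  Arden: +40 → 40 < 120
  Calder: +20 → 20 < 90
  Hale: +10 → 10 < 30
  Ivory: +20 → 20 < 40
  Jasper: +85 → 85 ≥ 80
  Orwell: +70 → 70 ≥ 40
Round 2 — Jasper, Orwell become insolvent.
  Calder: +55 → 75 < 90
No further insolvencies.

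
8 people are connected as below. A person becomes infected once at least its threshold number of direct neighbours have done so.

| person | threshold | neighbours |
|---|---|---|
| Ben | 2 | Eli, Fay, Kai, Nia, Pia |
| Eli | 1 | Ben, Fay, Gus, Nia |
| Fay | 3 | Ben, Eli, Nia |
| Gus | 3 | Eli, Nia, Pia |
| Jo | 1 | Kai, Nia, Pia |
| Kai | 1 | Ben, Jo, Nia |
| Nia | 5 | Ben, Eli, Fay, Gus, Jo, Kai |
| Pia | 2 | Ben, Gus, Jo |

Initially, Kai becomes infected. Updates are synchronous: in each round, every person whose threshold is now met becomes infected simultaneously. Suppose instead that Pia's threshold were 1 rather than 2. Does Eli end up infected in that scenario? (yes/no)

yes

With Pia's threshold at 1:
Round 1 — Kai becomes infected (initial).
Round 2 — checking thresholds:
  Ben: 1 of 5 neighbours < 2, holds.
  Jo: 1 of 3 neighbours ≥ 1, becomes infected.
  Nia: 1 of 6 neighbours < 5, holds.
Round 3 — checking thresholds:
  Ben: 1 of 5 neighbours < 2, holds.
  Nia: 2 of 6 neighbours < 5, holds.
  Pia: 1 of 3 neighbours ≥ 1, becomes infected.
Round 4 — checking thresholds:
  Ben: 2 of 5 neighbours ≥ 2, becomes infected.
  Gus: 1 of 3 neighbours < 3, holds.
  Nia: 2 of 6 neighbours < 5, holds.
Round 5 — checking thresholds:
  Eli: 1 of 4 neighbours ≥ 1, becomes infected.
  Fay: 1 of 3 neighbours < 3, holds.
  Gus: 1 of 3 neighbours < 3, holds.
  Nia: 3 of 6 neighbours < 5, holds.
Round 6 — no new infections; cascade stops.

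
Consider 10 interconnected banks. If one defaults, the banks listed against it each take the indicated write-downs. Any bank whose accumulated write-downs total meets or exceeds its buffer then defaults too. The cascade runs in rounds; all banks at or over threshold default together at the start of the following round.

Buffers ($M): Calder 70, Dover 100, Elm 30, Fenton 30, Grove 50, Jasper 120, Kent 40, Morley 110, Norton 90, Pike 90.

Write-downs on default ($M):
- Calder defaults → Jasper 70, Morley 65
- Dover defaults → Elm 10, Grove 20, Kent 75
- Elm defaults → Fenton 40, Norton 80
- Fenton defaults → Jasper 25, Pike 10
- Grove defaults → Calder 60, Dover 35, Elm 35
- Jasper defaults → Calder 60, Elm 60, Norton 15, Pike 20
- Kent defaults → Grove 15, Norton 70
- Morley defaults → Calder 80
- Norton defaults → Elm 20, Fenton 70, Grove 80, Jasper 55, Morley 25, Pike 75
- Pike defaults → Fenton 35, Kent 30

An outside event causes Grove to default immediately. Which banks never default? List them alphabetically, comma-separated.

Calder, Dover, Jasper, Kent, Morley, Norton, Pike

Round 1 — Grove defaults (initial).
  Calder: +60 → 60 < 70
  Dover: +35 → 35 < 100
  Elm: +35 → 35 ≥ 30
Round 2 — Elm defaults.
  Fenton: +40 → 40 ≥ 30
  Norton: +80 → 80 < 90
Round 3 — Fenton defaults.
  Jasper: +25 → 25 < 120
  Pike: +10 → 10 < 90
No further defaults.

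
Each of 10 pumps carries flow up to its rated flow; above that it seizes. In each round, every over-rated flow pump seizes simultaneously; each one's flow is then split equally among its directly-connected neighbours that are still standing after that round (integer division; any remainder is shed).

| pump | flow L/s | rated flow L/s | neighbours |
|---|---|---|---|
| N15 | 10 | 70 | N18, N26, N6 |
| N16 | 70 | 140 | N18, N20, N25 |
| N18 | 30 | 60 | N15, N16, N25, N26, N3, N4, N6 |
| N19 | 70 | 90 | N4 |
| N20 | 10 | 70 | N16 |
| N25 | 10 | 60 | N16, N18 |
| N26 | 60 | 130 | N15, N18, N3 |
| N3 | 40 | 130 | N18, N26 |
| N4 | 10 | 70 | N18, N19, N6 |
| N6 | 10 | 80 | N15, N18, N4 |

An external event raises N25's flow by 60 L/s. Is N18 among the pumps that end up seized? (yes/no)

Round 1 — N25 at 70 > 60. N25 seizes.
  N25 sheds 70 L/s to N16, N18: 35 each.
    N16: 70+35 = 105 ≤ 140
    N18: 30+35 = 65 > 60
Round 2 — N18 seizes.
  N18 sheds 65 L/s to N15, N16, N26, N3, N4, N6: 10 each (5 lost).
    N15: 10+10 = 20 ≤ 70
    N16: 105+10 = 115 ≤ 140
    N26: 60+10 = 70 ≤ 130
    N3: 40+10 = 50 ≤ 130
    N4: 10+10 = 20 ≤ 70
    N6: 10+10 = 20 ≤ 80
No further seizures.

yes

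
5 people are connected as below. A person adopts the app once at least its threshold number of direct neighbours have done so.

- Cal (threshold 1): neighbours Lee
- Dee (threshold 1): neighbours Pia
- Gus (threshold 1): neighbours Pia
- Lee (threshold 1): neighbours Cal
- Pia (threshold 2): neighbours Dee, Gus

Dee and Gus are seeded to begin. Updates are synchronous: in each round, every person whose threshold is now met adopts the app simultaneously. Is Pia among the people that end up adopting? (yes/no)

yes

Round 1 — Dee, Gus adopt the app (initial).
Round 2 — checking thresholds:
  Pia: 2 of 2 neighbours ≥ 2, adopts the app.
Round 3 — no new adoptions; cascade stops.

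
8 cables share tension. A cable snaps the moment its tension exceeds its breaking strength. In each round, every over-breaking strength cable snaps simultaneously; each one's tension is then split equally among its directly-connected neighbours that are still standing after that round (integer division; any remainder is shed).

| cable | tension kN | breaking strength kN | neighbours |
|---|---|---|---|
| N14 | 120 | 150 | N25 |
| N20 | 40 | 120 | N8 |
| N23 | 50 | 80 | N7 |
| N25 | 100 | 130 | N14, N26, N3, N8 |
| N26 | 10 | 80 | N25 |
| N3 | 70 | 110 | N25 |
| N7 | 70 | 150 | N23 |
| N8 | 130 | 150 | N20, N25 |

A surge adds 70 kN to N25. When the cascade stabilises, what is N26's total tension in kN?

Round 1 — N25 at 170 > 130. N25 snaps.
  N25 sheds 170 kN to N14, N26, N3, N8: 42 each (2 lost).
    N14: 120+42 = 162 > 150
    N26: 10+42 = 52 ≤ 80
    N3: 70+42 = 112 > 110
    N8: 130+42 = 172 > 150
Round 2 — N14, N3, N8 snap.
  N14 sheds 162 kN: no online neighbours, lost.
  N3 sheds 112 kN: no online neighbours, lost.
  N8 sheds 172 kN to N20: 172 each.
    N20: 40+172 = 212 > 120
Round 3 — N20 snaps.
  N20 sheds 212 kN: no online neighbours, lost.
No further breaks.

52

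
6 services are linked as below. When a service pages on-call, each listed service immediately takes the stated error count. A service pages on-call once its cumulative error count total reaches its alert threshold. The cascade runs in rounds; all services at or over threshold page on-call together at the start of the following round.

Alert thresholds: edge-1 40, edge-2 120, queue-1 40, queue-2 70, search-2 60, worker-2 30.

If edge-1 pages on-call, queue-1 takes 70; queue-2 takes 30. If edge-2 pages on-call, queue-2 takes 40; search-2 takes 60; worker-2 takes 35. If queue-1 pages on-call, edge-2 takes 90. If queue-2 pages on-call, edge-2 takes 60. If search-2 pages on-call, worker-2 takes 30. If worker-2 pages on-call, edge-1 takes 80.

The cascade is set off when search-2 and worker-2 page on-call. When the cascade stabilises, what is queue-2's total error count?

Round 1 — search-2, worker-2 page on-call (initial).
  edge-1: +80 → 80 ≥ 40
Round 2 — edge-1 pages on-call.
  queue-1: +70 → 70 ≥ 40
  queue-2: +30 → 30 < 70
Round 3 — queue-1 pages on-call.
  edge-2: +90 → 90 < 120
No further pages.

30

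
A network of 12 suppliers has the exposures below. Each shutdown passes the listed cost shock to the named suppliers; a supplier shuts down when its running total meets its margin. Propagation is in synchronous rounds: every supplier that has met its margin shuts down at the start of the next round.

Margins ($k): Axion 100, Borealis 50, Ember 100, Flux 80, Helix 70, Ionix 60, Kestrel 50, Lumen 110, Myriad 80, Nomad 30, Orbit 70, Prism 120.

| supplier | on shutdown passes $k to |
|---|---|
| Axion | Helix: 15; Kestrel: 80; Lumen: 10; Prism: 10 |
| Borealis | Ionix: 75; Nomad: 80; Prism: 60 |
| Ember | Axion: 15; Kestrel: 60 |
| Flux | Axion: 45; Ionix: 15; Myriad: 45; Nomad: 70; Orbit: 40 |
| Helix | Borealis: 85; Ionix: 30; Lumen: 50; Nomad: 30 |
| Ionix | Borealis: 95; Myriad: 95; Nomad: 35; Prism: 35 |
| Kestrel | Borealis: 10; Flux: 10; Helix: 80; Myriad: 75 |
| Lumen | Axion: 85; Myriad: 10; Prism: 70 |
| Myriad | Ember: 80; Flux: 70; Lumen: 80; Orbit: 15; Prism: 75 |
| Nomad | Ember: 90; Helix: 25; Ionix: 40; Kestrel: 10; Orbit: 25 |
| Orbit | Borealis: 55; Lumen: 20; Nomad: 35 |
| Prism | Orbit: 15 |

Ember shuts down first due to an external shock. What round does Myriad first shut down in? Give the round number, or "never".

Round 1 — Ember shuts down (initial).
  Axion: +15 → 15 < 100
  Kestrel: +60 → 60 ≥ 50
Round 2 — Kestrel shuts down.
  Borealis: +10 → 10 < 50
  Flux: +10 → 10 < 80
  Helix: +80 → 80 ≥ 70
  Myriad: +75 → 75 < 80
Round 3 — Helix shuts down.
  Borealis: +85 → 95 ≥ 50
  Ionix: +30 → 30 < 60
  Lumen: +50 → 50 < 110
  Nomad: +30 → 30 ≥ 30
Round 4 — Borealis, Nomad shut down.
  Ionix: +75+40 → 145 ≥ 60
  Orbit: +25 → 25 < 70
  Prism: +60 → 60 < 120
Round 5 — Ionix shuts down.
  Myriad: +95 → 170 ≥ 80
  Prism: +35 → 95 < 120
Round 6 — Myriad shuts down.
  Flux: +70 → 80 ≥ 80
  Lumen: +80 → 130 ≥ 110
  Orbit: +15 → 40 < 70
  Prism: +75 → 170 ≥ 120
Round 7 — Flux, Lumen, Prism shut down.
  Axion: +45+85 → 145 ≥ 100
  Orbit: +40+15 → 95 ≥ 70
Round 8 — Axion, Orbit shut down.
No further shutdowns.

6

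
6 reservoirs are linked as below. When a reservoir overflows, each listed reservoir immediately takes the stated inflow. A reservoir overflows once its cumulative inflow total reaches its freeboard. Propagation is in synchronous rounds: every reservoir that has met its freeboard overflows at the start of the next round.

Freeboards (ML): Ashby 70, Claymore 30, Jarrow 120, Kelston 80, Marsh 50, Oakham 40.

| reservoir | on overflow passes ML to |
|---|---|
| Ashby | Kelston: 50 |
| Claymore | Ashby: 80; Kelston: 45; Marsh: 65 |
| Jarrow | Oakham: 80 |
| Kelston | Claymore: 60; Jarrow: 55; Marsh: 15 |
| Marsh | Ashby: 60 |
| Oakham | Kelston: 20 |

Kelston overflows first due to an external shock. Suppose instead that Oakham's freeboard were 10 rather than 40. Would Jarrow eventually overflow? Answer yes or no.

With Oakham's freeboard at 10:
Round 1 — Kelston overflows (initial).
  Claymore: +60 → 60 ≥ 30
  Jarrow: +55 → 55 < 120
  Marsh: +15 → 15 < 50
Round 2 — Claymore overflows.
  Ashby: +80 → 80 ≥ 70
  Marsh: +65 → 80 ≥ 50
Round 3 — Ashby, Marsh overflow.
No further overflows.

no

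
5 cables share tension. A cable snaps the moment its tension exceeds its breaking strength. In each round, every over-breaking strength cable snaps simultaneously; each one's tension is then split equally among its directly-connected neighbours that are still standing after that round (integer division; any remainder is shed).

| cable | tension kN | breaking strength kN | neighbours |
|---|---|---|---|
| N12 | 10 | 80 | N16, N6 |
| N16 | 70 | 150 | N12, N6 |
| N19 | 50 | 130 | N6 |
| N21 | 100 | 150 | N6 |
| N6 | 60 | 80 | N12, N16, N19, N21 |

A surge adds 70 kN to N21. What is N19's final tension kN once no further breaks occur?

Round 1 — N21 at 170 > 150. N21 snaps.
  N21 sheds 170 kN to N6: 170 each.
    N6: 60+170 = 230 > 80
Round 2 — N6 snaps.
  N6 sheds 230 kN to N12, N16, N19: 76 each (2 lost).
    N12: 10+76 = 86 > 80
    N16: 70+76 = 146 ≤ 150
    N19: 50+76 = 126 ≤ 130
Round 3 — N12 snaps.
  N12 sheds 86 kN to N16: 86 each.
    N16: 146+86 = 232 > 150
Round 4 — N16 snaps.
  N16 sheds 232 kN: no online neighbours, lost.
No further breaks.

126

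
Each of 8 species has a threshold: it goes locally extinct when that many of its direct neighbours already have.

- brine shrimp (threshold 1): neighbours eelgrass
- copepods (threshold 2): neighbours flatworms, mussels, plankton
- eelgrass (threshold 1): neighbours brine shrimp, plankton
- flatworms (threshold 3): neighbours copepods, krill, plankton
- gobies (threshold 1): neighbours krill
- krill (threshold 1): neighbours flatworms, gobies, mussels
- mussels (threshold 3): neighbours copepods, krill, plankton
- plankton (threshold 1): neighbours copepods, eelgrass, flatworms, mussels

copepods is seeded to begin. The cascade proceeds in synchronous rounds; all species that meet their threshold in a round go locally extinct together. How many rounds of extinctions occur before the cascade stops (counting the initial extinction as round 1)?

4

Round 1 — copepods goes locally extinct (initial).
Round 2 — checking thresholds:
  flatworms: 1 of 3 neighbours < 3, holds.
  mussels: 1 of 3 neighbours < 3, holds.
  plankton: 1 of 4 neighbours ≥ 1, goes locally extinct.
Round 3 — checking thresholds:
  eelgrass: 1 of 2 neighbours ≥ 1, goes locally extinct.
  flatworms: 2 of 3 neighbours < 3, holds.
  mussels: 2 of 3 neighbours < 3, holds.
Round 4 — checking thresholds:
  brine shrimp: 1 of 1 neighbours ≥ 1, goes locally extinct.
  flatworms: 2 of 3 neighbours < 3, holds.
  mussels: 2 of 3 neighbours < 3, holds.
Round 5 — no new extinctions; cascade stops.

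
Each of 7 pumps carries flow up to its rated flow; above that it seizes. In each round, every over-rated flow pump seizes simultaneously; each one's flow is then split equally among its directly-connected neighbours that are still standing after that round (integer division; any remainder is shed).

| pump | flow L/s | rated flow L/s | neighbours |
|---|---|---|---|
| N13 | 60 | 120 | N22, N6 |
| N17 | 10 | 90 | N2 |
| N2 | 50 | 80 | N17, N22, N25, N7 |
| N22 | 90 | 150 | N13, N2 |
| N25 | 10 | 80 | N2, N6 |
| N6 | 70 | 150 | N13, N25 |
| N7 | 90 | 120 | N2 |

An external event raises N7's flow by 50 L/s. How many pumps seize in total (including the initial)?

6

Round 1 — N7 at 140 > 120. N7 seizes.
  N7 sheds 140 L/s to N2: 140 each.
    N2: 50+140 = 190 > 80
Round 2 — N2 seizes.
  N2 sheds 190 L/s to N17, N22, N25: 63 each (1 lost).
    N17: 10+63 = 73 ≤ 90
    N22: 90+63 = 153 > 150
    N25: 10+63 = 73 ≤ 80
Round 3 — N22 seizes.
  N22 sheds 153 L/s to N13: 153 each.
    N13: 60+153 = 213 > 120
Round 4 — N13 seizes.
  N13 sheds 213 L/s to N6: 213 each.
    N6: 70+213 = 283 > 150
Round 5 — N6 seizes.
  N6 sheds 283 L/s to N25: 283 each.
    N25: 73+283 = 356 > 80
Round 6 — N25 seizes.
  N25 sheds 356 L/s: no online neighbours, lost.
No further seizures.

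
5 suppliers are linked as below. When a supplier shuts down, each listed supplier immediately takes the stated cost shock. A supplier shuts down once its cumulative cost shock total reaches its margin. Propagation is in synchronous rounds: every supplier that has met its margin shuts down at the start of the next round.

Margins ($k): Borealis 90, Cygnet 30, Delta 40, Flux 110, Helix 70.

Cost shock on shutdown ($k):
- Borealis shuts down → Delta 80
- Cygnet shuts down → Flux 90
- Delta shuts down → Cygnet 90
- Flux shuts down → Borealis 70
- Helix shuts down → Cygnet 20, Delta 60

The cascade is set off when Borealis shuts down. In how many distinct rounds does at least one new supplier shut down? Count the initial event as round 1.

Round 1 — Borealis shuts down (initial).
  Delta: +80 → 80 ≥ 40
Round 2 — Delta shuts down.
  Cygnet: +90 → 90 ≥ 30
Round 3 — Cygnet shuts down.
  Flux: +90 → 90 < 110
No further shutdowns.

3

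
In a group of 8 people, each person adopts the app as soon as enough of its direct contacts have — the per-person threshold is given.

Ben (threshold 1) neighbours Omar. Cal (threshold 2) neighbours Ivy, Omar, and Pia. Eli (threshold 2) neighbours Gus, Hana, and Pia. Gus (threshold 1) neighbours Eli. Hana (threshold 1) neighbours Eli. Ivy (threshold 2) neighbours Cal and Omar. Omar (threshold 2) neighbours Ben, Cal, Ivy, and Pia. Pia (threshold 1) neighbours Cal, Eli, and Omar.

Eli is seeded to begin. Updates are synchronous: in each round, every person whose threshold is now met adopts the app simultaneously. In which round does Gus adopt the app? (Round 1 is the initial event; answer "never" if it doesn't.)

Round 1 — Eli adopts the app (initial).
Round 2 — checking thresholds:
  Gus: 1 of 1 neighbours ≥ 1, adopts the app.
  Hana: 1 of 1 neighbours ≥ 1, adopts the app.
  Pia: 1 of 3 neighbours ≥ 1, adopts the app.
Round 3 — no new adoptions; cascade stops.

2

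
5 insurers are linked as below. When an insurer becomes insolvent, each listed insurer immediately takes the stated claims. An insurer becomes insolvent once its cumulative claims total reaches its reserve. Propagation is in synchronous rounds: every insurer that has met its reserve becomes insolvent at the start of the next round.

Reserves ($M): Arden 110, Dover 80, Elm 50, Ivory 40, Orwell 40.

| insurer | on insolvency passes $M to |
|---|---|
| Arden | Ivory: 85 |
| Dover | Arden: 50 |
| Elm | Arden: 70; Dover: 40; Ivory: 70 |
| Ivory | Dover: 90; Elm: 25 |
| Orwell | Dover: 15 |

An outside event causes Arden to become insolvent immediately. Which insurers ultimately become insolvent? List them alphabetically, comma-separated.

Arden, Dover, Ivory

Round 1 — Arden becomes insolvent (initial).
  Ivory: +85 → 85 ≥ 40
Round 2 — Ivory becomes insolvent.
  Dover: +90 → 90 ≥ 80
  Elm: +25 → 25 < 50
Round 3 — Dover becomes insolvent.
No further insolvencies.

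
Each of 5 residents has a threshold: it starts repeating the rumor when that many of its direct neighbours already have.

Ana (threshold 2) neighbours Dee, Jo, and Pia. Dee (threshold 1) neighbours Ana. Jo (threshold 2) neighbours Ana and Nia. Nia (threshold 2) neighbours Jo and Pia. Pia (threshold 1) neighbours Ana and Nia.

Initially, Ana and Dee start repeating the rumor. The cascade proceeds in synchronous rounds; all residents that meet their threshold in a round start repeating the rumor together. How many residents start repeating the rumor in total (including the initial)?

3

Round 1 — Ana, Dee start repeating the rumor (initial).
Round 2 — checking thresholds:
  Jo: 1 of 2 neighbours < 2, not yet.
  Pia: 1 of 2 neighbours ≥ 1, starts repeating the rumor.
Round 3 — no new spreads; cascade stops.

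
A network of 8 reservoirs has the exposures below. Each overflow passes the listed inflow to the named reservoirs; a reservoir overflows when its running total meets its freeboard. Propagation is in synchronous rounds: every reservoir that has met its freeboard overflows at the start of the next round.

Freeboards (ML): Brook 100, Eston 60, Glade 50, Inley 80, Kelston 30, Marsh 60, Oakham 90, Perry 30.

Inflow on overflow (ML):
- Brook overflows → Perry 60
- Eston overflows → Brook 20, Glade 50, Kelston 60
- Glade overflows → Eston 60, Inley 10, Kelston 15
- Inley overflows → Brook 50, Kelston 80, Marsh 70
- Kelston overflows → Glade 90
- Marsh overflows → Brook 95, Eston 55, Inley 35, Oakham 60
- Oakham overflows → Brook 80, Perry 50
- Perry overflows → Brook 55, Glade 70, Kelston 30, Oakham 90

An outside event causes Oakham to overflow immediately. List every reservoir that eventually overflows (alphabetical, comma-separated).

Brook, Eston, Glade, Kelston, Oakham, Perry

Round 1 — Oakham overflows (initial).
  Brook: +80 → 80 < 100
  Perry: +50 → 50 ≥ 30
Round 2 — Perry overflows.
  Brook: +55 → 135 ≥ 100
  Glade: +70 → 70 ≥ 50
  Kelston: +30 → 30 ≥ 30
Round 3 — Brook, Glade, Kelston overflow.
  Eston: +60 → 60 ≥ 60
  Inley: +10 → 10 < 80
Round 4 — Eston overflows.
No further overflows.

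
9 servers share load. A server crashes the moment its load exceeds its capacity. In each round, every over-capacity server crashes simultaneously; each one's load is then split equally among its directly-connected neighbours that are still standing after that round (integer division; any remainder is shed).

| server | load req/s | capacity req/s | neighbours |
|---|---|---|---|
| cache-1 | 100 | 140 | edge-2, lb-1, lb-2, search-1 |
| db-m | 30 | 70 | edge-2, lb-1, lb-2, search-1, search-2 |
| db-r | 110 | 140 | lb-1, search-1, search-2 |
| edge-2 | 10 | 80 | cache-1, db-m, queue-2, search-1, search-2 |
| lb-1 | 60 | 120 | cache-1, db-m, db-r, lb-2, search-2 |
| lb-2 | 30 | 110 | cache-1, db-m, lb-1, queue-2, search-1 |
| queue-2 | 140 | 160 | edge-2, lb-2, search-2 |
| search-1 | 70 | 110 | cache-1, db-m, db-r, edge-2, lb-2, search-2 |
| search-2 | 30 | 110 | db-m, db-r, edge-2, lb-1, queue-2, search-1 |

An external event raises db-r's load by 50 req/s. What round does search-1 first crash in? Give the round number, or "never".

2

Round 1 — db-r at 160 > 140. db-r crashes.
  db-r sheds 160 req/s to lb-1, search-1, search-2: 53 each (1 lost).
    lb-1: 60+53 = 113 ≤ 120
    search-1: 70+53 = 123 > 110
    search-2: 30+53 = 83 ≤ 110
Round 2 — search-1 crashes.
  search-1 sheds 123 req/s to cache-1, db-m, edge-2, lb-2, search-2: 24 each (3 lost).
    cache-1: 100+24 = 124 ≤ 140
    db-m: 30+24 = 54 ≤ 70
    edge-2: 10+24 = 34 ≤ 80
    lb-2: 30+24 = 54 ≤ 110
    search-2: 83+24 = 107 ≤ 110
No further crashes.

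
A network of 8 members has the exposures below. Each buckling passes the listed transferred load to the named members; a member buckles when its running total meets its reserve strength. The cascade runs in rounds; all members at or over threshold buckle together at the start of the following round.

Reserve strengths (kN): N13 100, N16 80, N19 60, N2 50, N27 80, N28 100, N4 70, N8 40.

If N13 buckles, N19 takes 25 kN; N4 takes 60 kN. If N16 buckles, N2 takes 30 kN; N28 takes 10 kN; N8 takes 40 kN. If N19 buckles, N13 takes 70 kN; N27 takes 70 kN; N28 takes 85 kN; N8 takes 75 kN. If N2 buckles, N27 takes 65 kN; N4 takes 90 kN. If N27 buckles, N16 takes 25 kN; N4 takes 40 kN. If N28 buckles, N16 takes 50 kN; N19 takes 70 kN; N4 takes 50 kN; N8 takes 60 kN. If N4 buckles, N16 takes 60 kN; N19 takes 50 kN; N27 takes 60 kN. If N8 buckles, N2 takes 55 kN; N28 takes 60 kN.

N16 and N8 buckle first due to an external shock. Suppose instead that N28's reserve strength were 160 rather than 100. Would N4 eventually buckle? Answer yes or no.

yes

With N28's reserve strength at 160:
Round 1 — N16, N8 buckle (initial).
  N2: +30+55 → 85 ≥ 50
  N28: +10+60 → 70 < 160
Round 2 — N2 buckles.
  N27: +65 → 65 < 80
  N4: +90 → 90 ≥ 70
Round 3 — N4 buckles.
  N19: +50 → 50 < 60
  N27: +60 → 125 ≥ 80
Round 4 — N27 buckles.
No further bucklings.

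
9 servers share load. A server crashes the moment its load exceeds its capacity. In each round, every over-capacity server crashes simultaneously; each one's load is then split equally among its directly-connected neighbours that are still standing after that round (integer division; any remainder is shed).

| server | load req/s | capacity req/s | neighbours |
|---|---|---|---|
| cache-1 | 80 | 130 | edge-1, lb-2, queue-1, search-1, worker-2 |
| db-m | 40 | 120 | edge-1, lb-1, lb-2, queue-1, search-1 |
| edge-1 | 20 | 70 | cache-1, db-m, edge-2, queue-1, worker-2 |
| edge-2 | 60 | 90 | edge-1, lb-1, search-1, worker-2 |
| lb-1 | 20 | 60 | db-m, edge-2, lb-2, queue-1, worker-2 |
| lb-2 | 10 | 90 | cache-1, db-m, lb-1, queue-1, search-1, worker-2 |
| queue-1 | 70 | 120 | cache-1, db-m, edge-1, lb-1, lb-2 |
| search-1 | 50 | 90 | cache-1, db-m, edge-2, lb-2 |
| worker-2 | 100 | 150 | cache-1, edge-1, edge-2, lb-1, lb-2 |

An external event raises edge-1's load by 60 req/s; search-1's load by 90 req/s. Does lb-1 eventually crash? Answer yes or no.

Round 1 — edge-1 at 80 > 70; search-1 at 140 > 90. edge-1, search-1 crash.
  edge-1 sheds 80 req/s to cache-1, db-m, edge-2, queue-1, worker-2: 16 each.
    cache-1: 80+16 = 96 ≤ 130
    db-m: 40+16 = 56 ≤ 120
    edge-2: 60+16 = 76 ≤ 90
    queue-1: 70+16 = 86 ≤ 120
    worker-2: 100+16 = 116 ≤ 150
  search-1 sheds 140 req/s to cache-1, db-m, edge-2, lb-2: 35 each.
    cache-1: 96+35 = 131 > 130
    db-m: 56+35 = 91 ≤ 120
    edge-2: 76+35 = 111 > 90
    lb-2: 10+35 = 45 ≤ 90
Round 2 — cache-1, edge-2 crash.
  cache-1 sheds 131 req/s to lb-2, queue-1, worker-2: 43 each (2 lost).
    lb-2: 45+43 = 88 ≤ 90
    queue-1: 86+43 = 129 > 120
    worker-2: 116+43 = 159 > 150
  edge-2 sheds 111 req/s to lb-1, worker-2: 55 each (1 lost).
    lb-1: 20+55 = 75 > 60
    worker-2: 159+55 = 214 > 150
Round 3 — lb-1, queue-1, worker-2 crash.
  lb-1 sheds 75 req/s to db-m, lb-2: 37 each (1 lost).
    db-m: 91+37 = 128 > 120
    lb-2: 88+37 = 125 > 90
  queue-1 sheds 129 req/s to db-m, lb-2: 64 each (1 lost).
    db-m: 128+64 = 192 > 120
    lb-2: 125+64 = 189 > 90
  worker-2 sheds 214 req/s to lb-2: 214 each.
    lb-2: 189+214 = 403 > 90
Round 4 — db-m, lb-2 crash.
  db-m sheds 192 req/s: no online neighbours, lost.
  lb-2 sheds 403 req/s: no online neighbours, lost.
No further crashes.

yes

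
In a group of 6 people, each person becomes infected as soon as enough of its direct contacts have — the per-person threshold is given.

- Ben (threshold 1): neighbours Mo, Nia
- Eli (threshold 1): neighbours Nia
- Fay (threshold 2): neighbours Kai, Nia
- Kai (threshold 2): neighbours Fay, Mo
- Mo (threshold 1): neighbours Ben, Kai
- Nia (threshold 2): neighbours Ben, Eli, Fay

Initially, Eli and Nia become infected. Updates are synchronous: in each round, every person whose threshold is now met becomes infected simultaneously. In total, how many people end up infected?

4

Round 1 — Eli, Nia become infected (initial).
Round 2 — checking thresholds:
  Ben: 1 of 2 neighbours ≥ 1, becomes infected.
  Fay: 1 of 2 neighbours < 2, holds.
Round 3 — checking thresholds:
  Fay: 1 of 2 neighbours < 2, holds.
  Mo: 1 of 2 neighbours ≥ 1, becomes infected.
Round 4 — no new infections; cascade stops.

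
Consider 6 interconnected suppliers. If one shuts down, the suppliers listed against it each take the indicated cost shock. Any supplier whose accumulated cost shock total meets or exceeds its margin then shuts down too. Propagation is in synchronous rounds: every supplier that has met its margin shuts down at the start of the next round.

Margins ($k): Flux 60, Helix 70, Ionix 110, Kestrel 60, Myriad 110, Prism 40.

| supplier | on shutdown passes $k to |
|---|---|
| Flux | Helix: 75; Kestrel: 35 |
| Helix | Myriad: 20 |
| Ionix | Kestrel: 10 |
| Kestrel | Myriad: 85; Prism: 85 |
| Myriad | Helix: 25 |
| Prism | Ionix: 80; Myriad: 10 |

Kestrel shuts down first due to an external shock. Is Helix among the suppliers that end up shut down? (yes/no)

Round 1 — Kestrel shuts down (initial).
  Myriad: +85 → 85 < 110
  Prism: +85 → 85 ≥ 40
Round 2 — Prism shuts down.
  Ionix: +80 → 80 < 110
  Myriad: +10 → 95 < 110
No further shutdowns.

no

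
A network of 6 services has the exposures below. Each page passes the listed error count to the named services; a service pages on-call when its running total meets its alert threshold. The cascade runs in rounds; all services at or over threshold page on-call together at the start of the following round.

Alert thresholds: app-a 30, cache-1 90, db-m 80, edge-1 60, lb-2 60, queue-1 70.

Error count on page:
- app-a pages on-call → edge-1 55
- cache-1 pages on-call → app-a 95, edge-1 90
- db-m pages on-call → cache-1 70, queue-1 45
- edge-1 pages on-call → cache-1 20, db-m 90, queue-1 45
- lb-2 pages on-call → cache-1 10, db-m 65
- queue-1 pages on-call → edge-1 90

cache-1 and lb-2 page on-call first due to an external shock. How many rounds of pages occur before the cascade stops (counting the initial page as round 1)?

Round 1 — cache-1, lb-2 page on-call (initial).
  app-a: +95 → 95 ≥ 30
  db-m: +65 → 65 < 80
  edge-1: +90 → 90 ≥ 60
Round 2 — app-a, edge-1 page on-call.
  db-m: +90 → 155 ≥ 80
  queue-1: +45 → 45 < 70
Round 3 — db-m pages on-call.
  queue-1: +45 → 90 ≥ 70
Round 4 — queue-1 pages on-call.
No further pages.

4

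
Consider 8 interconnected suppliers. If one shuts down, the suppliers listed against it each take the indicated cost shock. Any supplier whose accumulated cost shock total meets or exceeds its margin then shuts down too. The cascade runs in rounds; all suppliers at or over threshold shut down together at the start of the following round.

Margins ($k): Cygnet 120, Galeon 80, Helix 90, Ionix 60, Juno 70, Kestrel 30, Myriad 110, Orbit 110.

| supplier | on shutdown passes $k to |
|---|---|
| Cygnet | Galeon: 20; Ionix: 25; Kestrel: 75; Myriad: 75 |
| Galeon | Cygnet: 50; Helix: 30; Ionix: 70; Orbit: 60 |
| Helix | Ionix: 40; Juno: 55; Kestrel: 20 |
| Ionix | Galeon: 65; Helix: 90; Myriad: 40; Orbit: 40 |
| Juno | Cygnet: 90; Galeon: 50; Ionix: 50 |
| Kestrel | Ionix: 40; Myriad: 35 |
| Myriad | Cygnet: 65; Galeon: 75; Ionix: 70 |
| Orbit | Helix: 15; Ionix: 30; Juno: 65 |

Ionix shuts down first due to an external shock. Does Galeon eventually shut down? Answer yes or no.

no

Round 1 — Ionix shuts down (initial).
  Galeon: +65 → 65 < 80
  Helix: +90 → 90 ≥ 90
  Myriad: +40 → 40 < 110
  Orbit: +40 → 40 < 110
Round 2 — Helix shuts down.
  Juno: +55 → 55 < 70
  Kestrel: +20 → 20 < 30
No further shutdowns.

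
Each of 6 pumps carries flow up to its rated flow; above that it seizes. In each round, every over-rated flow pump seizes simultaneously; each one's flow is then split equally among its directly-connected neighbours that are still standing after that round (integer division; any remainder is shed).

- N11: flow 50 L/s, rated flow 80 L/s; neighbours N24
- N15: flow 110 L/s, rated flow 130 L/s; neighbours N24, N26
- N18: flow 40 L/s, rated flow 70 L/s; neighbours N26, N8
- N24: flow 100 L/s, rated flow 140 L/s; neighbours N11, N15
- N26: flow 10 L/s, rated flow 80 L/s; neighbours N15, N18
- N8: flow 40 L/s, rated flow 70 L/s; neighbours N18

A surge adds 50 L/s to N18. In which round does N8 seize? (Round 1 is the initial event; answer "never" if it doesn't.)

Round 1 — N18 at 90 > 70. N18 seizes.
  N18 sheds 90 L/s to N26, N8: 45 each.
    N26: 10+45 = 55 ≤ 80
    N8: 40+45 = 85 > 70
Round 2 — N8 seizes.
  N8 sheds 85 L/s: no online neighbours, lost.
No further seizures.

2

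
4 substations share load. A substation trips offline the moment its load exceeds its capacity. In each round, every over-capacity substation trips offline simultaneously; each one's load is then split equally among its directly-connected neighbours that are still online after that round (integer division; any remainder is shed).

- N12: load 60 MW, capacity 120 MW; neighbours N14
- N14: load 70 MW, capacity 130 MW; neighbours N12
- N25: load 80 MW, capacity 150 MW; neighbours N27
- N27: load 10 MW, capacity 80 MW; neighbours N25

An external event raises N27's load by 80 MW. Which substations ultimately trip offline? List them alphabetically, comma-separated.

Round 1 — N27 at 90 > 80. N27 trips offline.
  N27 sheds 90 MW to N25: 90 each.
    N25: 80+90 = 170 > 150
Round 2 — N25 trips offline.
  N25 sheds 170 MW: no online neighbours, lost.
No further trips.

N25, N27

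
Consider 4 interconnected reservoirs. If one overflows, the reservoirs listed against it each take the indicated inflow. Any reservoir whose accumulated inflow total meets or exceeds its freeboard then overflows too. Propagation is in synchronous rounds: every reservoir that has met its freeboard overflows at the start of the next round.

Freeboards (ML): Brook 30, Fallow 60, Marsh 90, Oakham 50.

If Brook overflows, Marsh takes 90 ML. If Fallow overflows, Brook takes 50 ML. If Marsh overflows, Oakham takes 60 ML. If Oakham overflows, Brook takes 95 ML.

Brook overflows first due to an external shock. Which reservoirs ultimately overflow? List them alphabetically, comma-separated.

Brook, Marsh, Oakham

Round 1 — Brook overflows (initial).
  Marsh: +90 → 90 ≥ 90
Round 2 — Marsh overflows.
  Oakham: +60 → 60 ≥ 50
Round 3 — Oakham overflows.
No further overflows.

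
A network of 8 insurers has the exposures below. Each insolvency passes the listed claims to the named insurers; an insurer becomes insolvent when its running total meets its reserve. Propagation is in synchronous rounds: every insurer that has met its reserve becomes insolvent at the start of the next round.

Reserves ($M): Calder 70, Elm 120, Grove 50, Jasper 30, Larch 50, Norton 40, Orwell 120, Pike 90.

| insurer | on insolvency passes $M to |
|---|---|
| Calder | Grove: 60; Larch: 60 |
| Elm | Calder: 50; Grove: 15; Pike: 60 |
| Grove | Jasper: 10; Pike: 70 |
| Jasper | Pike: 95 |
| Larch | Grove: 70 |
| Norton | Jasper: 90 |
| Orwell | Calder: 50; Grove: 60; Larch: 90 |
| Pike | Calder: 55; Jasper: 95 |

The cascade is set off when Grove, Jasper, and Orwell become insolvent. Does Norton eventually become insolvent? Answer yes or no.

Round 1 — Grove, Jasper, Orwell become insolvent (initial).
  Calder: +50 → 50 < 70
  Larch: +90 → 90 ≥ 50
  Pike: +70+95 → 165 ≥ 90
Round 2 — Larch, Pike become insolvent.
  Calder: +55 → 105 ≥ 70
Round 3 — Calder becomes insolvent.
No further insolvencies.

no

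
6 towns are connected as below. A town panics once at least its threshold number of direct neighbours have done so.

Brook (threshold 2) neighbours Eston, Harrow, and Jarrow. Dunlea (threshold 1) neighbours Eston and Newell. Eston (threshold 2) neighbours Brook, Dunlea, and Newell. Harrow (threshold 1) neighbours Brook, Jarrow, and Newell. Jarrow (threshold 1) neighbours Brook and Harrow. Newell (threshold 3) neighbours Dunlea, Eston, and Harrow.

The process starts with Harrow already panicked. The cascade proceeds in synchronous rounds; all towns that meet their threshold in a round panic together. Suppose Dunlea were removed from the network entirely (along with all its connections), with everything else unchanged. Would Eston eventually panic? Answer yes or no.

no

With Dunlea removed:
Round 1 — Harrow panics (initial).
Round 2 — checking thresholds:
  Brook: 1 of 3 neighbours < 2, below threshold.
  Jarrow: 1 of 2 neighbours ≥ 1, panics.
  Newell: 1 of 2 neighbours < 3, below threshold.
Round 3 — checking thresholds:
  Brook: 2 of 3 neighbours ≥ 2, panics.
  Newell: 1 of 2 neighbours < 3, below threshold.
Round 4 — no new panics; cascade stops.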